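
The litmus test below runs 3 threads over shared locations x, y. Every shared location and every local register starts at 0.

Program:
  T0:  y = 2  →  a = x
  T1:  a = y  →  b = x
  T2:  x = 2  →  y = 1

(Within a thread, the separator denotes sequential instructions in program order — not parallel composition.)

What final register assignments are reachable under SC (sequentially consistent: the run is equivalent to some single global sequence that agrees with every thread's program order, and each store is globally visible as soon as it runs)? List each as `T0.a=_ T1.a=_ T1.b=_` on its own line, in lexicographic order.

T0.a=0 T1.a=0 T1.b=0
T0.a=0 T1.a=0 T1.b=2
T0.a=0 T1.a=1 T1.b=2
T0.a=0 T1.a=2 T1.b=0
T0.a=0 T1.a=2 T1.b=2
T0.a=2 T1.a=0 T1.b=0
T0.a=2 T1.a=0 T1.b=2
T0.a=2 T1.a=1 T1.b=2
T0.a=2 T1.a=2 T1.b=0
T0.a=2 T1.a=2 T1.b=2

outcome vector order: (T0.a,T1.a,T1.b)
|SC outcomes| = 10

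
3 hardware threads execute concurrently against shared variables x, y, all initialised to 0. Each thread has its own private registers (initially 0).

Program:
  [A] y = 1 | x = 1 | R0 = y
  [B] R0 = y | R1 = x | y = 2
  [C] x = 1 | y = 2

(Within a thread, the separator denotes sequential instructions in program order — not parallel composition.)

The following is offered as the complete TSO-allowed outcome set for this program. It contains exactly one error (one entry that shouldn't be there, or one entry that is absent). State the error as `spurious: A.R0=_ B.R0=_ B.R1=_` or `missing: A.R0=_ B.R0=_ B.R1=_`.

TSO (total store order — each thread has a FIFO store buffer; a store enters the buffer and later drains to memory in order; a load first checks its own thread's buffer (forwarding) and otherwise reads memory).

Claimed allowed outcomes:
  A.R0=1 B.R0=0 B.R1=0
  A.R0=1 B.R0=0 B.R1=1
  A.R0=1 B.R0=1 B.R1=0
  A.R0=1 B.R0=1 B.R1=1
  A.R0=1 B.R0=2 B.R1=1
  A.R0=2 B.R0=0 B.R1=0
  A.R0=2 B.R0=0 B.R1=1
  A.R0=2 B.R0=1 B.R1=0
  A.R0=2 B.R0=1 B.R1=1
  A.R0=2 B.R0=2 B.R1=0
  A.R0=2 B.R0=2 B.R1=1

outcome vector order: (A.R0,B.R0,B.R1)
[TSO] allowed = {1/0/0; 1/0/1; 1/1/0; 1/1/1; 1/2/1; 2/0/0; 2/0/1; 2/1/0; 2/1/1; 2/2/1}
claimed∖TSO = {2/2/0}

spurious: A.R0=2 B.R0=2 B.R1=0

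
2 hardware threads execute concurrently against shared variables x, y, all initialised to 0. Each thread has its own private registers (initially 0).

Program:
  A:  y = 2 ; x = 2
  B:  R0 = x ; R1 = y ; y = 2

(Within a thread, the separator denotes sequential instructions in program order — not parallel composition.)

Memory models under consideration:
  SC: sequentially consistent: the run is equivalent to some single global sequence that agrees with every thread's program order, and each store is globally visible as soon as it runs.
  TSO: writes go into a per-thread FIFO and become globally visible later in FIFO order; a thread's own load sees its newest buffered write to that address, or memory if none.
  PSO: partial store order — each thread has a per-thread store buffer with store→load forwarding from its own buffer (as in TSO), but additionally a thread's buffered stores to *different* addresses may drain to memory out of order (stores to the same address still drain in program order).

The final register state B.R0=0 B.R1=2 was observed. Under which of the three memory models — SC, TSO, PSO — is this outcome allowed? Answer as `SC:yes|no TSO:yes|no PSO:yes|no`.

outcome vector order: (B.R0,B.R1)
SC: 3 outcomes — {(0,0); (0,2); (2,2)}
TSO: 3 outcomes — {(0,0); (0,2); (2,2)}
PSO: 4 outcomes — {(0,0); (0,2); (2,0); (2,2)}
target (0,2) ∈ {SC,TSO,PSO}

SC:yes TSO:yes PSO:yes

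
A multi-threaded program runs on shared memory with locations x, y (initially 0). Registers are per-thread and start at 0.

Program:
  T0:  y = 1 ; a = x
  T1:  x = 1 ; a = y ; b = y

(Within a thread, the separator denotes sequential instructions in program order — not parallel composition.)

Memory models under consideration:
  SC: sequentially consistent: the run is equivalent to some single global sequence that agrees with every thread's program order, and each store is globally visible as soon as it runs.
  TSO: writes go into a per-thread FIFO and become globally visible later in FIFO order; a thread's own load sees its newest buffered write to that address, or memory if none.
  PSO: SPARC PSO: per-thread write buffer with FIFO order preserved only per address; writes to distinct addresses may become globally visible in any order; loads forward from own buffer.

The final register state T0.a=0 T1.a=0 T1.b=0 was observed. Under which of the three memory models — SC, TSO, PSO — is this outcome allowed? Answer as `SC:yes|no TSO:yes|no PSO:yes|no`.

SC:no TSO:yes PSO:yes

outcome vector order: (T0.a,T1.a,T1.b)
SC (4): 0/1/1 1/0/0 1/0/1 1/1/1
TSO (6): 0/0/0 0/0/1 0/1/1 1/0/0 1/0/1 1/1/1
PSO (6): 0/0/0 0/0/1 0/1/1 1/0/0 1/0/1 1/1/1
target 0/0/0 ∈ {TSO,PSO}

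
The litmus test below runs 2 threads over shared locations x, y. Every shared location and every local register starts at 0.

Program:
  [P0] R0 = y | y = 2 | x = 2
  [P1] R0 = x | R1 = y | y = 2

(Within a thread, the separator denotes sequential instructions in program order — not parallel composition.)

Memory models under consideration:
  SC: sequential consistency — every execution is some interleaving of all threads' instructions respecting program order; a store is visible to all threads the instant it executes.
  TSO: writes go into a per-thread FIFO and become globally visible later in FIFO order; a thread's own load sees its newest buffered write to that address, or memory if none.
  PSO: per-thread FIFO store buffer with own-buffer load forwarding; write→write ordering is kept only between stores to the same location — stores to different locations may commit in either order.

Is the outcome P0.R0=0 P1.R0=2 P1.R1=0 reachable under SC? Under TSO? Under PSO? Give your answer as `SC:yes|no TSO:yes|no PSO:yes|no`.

outcome vector order: (P0.R0,P1.R0,P1.R1)
[SC] allowed = {0/0/0 0/0/2 0/2/2 2/0/0}
[TSO] allowed = {0/0/0 0/0/2 0/2/2 2/0/0}
[PSO] allowed = {0/0/0 0/0/2 0/2/0 0/2/2 2/0/0}
target 0/2/0 ∈ {PSO}

SC:no TSO:no PSO:yes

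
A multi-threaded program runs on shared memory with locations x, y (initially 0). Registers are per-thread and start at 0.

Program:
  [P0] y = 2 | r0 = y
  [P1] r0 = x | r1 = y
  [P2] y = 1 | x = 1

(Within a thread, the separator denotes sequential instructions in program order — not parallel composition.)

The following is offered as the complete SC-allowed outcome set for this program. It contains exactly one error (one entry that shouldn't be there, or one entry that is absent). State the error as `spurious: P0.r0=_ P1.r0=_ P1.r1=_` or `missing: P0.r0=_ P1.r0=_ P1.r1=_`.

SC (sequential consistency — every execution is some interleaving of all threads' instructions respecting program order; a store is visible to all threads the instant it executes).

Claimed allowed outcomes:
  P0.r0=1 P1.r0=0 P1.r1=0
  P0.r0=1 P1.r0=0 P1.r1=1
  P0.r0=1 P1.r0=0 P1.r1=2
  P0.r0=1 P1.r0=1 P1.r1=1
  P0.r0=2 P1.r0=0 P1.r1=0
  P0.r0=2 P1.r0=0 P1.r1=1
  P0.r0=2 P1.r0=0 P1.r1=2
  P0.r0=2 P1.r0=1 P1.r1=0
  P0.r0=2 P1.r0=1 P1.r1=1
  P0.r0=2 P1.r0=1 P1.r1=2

outcome vector order: (P0.r0,P1.r0,P1.r1)
[SC] allowed = {1/0/0 1/0/1 1/0/2 1/1/1 2/0/0 2/0/1 2/0/2 2/1/1 2/1/2}
claimed∖SC = {2/1/0}

spurious: P0.r0=2 P1.r0=1 P1.r1=0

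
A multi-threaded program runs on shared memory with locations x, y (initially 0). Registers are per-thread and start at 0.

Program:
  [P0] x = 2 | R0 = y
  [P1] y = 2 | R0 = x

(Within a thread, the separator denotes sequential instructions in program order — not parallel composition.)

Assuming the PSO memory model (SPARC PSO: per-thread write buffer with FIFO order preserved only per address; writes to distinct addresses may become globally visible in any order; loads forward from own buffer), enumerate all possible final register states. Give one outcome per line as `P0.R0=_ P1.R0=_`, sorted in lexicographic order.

P0.R0=0 P1.R0=0
P0.R0=0 P1.R0=2
P0.R0=2 P1.R0=0
P0.R0=2 P1.R0=2

outcome vector order: (P0.R0,P1.R0)
|PSO outcomes| = 4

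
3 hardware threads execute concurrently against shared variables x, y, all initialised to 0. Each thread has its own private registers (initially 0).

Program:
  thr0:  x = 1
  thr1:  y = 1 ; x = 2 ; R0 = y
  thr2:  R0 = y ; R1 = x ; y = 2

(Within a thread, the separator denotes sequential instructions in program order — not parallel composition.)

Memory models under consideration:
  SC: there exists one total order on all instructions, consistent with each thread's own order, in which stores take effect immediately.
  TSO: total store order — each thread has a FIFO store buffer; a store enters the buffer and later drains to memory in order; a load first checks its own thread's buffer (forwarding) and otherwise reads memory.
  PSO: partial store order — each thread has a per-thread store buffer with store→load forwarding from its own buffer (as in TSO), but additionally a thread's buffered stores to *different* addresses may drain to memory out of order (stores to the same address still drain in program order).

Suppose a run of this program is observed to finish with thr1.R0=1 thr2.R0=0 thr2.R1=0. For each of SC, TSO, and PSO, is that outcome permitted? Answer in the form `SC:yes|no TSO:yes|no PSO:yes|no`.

outcome vector order: (thr1.R0,thr2.R0,thr2.R1)
SC: 12 outcomes — {100, 101, 102, 110, 111, 112, 200, 201, 202, 210, 211, 212}
TSO: 12 outcomes — {100, 101, 102, 110, 111, 112, 200, 201, 202, 210, 211, 212}
PSO: 12 outcomes — {100, 101, 102, 110, 111, 112, 200, 201, 202, 210, 211, 212}
target 100 ∈ {SC,TSO,PSO}

SC:yes TSO:yes PSO:yes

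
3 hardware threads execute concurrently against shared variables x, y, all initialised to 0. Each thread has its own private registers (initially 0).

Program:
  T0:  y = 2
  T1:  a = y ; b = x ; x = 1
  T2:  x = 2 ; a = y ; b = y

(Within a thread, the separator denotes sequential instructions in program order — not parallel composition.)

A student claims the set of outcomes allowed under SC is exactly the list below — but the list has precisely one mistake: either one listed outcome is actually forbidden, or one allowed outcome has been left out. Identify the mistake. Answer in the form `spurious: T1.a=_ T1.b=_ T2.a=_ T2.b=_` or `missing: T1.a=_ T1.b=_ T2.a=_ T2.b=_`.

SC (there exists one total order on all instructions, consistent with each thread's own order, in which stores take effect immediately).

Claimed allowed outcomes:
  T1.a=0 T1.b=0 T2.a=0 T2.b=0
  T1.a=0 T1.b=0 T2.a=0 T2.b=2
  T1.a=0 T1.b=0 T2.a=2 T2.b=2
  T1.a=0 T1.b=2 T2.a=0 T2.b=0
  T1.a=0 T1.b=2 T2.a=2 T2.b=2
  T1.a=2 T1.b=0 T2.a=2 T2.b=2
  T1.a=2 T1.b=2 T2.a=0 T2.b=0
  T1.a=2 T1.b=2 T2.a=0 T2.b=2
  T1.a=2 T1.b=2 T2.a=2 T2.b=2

missing: T1.a=0 T1.b=2 T2.a=0 T2.b=2

outcome vector order: (T1.a,T1.b,T2.a,T2.b)
[SC] allowed = {0000, 0002, 0022, 0200, 0202, 0222, 2022, 2200, 2202, 2222}
SC∖claimed = {0202}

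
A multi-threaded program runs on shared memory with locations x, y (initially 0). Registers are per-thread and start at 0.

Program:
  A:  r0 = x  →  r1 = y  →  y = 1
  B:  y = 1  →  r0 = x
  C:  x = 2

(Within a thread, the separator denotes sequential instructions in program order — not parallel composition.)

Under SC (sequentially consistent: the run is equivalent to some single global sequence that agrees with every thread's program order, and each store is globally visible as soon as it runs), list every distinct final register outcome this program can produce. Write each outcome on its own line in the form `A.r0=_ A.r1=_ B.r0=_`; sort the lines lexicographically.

A.r0=0 A.r1=0 B.r0=0
A.r0=0 A.r1=0 B.r0=2
A.r0=0 A.r1=1 B.r0=0
A.r0=0 A.r1=1 B.r0=2
A.r0=2 A.r1=0 B.r0=2
A.r0=2 A.r1=1 B.r0=0
A.r0=2 A.r1=1 B.r0=2

outcome vector order: (A.r0,A.r1,B.r0)
|SC outcomes| = 7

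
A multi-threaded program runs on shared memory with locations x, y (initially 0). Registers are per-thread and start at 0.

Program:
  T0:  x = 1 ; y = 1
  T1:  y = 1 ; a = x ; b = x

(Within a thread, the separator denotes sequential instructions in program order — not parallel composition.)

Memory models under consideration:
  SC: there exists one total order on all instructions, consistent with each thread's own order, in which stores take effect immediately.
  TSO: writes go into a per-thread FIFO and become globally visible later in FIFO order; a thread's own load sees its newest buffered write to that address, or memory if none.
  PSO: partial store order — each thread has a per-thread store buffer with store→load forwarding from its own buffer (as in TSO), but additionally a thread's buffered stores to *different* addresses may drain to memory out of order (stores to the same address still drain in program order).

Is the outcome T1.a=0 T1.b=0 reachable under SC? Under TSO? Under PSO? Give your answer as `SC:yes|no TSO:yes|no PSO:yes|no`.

outcome vector order: (T1.a,T1.b)
under SC → 00, 01, 11
under TSO → 00, 01, 11
under PSO → 00, 01, 11
target 00 ∈ {SC,TSO,PSO}

SC:yes TSO:yes PSO:yes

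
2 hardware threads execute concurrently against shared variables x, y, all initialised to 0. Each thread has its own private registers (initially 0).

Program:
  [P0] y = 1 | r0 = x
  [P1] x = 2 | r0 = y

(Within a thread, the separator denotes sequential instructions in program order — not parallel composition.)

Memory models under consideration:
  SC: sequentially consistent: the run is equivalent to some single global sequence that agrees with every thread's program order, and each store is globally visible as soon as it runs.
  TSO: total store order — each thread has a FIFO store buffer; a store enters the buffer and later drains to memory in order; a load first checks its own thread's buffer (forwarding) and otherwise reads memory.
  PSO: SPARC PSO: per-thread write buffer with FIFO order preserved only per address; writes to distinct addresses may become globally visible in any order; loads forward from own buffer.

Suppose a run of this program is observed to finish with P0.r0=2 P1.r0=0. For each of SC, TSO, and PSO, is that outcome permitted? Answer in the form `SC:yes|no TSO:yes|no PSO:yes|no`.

outcome vector order: (P0.r0,P1.r0)
[SC] allowed = {<0 1>, <2 0>, <2 1>}
[TSO] allowed = {<0 0>, <0 1>, <2 0>, <2 1>}
[PSO] allowed = {<0 0>, <0 1>, <2 0>, <2 1>}
target <2 0> ∈ {SC,TSO,PSO}

SC:yes TSO:yes PSO:yes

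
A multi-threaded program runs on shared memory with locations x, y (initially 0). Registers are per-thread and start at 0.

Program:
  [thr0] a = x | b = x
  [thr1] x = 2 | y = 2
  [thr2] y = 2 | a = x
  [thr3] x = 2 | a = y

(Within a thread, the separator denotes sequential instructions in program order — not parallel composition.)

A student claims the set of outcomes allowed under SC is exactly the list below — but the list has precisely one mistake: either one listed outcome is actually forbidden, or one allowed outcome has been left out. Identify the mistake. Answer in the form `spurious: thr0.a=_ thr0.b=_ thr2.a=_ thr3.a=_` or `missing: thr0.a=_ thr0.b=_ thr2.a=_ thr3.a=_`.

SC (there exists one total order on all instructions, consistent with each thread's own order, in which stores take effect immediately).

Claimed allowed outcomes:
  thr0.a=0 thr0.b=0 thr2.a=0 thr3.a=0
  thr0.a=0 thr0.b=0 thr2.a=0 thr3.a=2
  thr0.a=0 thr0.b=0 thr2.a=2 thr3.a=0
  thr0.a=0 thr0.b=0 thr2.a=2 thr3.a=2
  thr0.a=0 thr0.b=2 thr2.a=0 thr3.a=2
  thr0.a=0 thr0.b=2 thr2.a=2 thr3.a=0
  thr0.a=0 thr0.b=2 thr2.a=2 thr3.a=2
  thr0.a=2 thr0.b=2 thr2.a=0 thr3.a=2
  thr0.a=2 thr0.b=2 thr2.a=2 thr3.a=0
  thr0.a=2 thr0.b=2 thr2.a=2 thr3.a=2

outcome vector order: (thr0.a,thr0.b,thr2.a,thr3.a)
SC: 9 outcomes — {<0 0 0 2>, <0 0 2 0>, <0 0 2 2>, <0 2 0 2>, <0 2 2 0>, <0 2 2 2>, <2 2 0 2>, <2 2 2 0>, <2 2 2 2>}
claimed∖SC = {<0 0 0 0>}

spurious: thr0.a=0 thr0.b=0 thr2.a=0 thr3.a=0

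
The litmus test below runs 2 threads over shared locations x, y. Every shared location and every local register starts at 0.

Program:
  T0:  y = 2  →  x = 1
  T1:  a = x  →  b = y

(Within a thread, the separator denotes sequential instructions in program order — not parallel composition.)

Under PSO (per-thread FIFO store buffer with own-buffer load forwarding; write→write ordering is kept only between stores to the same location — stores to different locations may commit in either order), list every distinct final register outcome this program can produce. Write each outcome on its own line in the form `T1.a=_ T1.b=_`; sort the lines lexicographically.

outcome vector order: (T1.a,T1.b)
|PSO outcomes| = 4

T1.a=0 T1.b=0
T1.a=0 T1.b=2
T1.a=1 T1.b=0
T1.a=1 T1.b=2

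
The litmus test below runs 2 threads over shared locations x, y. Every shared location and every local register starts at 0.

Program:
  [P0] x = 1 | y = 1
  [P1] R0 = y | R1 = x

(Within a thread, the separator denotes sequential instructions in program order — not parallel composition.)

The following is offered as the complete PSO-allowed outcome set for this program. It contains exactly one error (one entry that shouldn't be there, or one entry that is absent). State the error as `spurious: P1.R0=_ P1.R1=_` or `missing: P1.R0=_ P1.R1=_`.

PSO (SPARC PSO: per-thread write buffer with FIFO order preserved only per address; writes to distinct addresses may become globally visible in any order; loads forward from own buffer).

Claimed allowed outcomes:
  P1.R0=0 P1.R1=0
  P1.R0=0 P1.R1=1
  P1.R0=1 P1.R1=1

missing: P1.R0=1 P1.R1=0

outcome vector order: (P1.R0,P1.R1)
[PSO] allowed = {0/0 0/1 1/0 1/1}
PSO∖claimed = {1/0}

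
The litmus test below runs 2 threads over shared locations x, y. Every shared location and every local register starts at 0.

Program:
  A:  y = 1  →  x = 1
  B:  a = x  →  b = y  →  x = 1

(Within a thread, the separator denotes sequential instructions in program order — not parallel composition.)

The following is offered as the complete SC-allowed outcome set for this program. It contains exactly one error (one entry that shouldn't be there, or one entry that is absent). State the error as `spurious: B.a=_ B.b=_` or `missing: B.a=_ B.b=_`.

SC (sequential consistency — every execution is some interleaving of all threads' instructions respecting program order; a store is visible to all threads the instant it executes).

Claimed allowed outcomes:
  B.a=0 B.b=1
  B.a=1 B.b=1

outcome vector order: (B.a,B.b)
SC (3): (0,0), (0,1), (1,1)
SC∖claimed = {(0,0)}

missing: B.a=0 B.b=0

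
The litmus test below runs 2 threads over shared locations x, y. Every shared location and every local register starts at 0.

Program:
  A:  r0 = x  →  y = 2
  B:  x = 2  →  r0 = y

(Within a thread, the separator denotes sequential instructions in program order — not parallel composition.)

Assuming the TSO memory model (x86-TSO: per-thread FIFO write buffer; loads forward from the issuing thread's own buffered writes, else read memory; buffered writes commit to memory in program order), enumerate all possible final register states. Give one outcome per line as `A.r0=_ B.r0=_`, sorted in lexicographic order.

outcome vector order: (A.r0,B.r0)
|TSO outcomes| = 4

A.r0=0 B.r0=0
A.r0=0 B.r0=2
A.r0=2 B.r0=0
A.r0=2 B.r0=2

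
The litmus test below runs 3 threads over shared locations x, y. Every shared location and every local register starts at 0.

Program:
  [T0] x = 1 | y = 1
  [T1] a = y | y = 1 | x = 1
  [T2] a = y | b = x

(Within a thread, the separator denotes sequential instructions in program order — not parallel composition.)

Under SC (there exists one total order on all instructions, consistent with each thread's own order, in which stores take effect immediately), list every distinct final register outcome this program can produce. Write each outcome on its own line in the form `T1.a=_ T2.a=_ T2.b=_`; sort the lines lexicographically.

outcome vector order: (T1.a,T2.a,T2.b)
|SC outcomes| = 7

T1.a=0 T2.a=0 T2.b=0
T1.a=0 T2.a=0 T2.b=1
T1.a=0 T2.a=1 T2.b=0
T1.a=0 T2.a=1 T2.b=1
T1.a=1 T2.a=0 T2.b=0
T1.a=1 T2.a=0 T2.b=1
T1.a=1 T2.a=1 T2.b=1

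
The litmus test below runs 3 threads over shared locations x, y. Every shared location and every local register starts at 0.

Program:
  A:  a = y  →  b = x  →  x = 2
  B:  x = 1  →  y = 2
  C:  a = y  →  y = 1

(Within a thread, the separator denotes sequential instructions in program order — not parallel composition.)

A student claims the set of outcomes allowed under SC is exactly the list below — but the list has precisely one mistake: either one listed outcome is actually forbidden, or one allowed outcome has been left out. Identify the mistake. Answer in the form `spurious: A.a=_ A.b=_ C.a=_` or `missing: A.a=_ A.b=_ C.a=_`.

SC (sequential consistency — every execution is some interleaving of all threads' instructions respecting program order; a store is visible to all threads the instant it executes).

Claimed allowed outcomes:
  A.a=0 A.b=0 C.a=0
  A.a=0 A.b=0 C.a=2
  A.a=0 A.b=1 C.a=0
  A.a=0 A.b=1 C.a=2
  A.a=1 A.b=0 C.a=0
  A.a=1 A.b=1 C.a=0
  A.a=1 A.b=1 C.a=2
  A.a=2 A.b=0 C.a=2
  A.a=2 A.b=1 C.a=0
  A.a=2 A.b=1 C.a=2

spurious: A.a=2 A.b=0 C.a=2

outcome vector order: (A.a,A.b,C.a)
[SC] allowed = {000; 002; 010; 012; 100; 110; 112; 210; 212}
claimed∖SC = {202}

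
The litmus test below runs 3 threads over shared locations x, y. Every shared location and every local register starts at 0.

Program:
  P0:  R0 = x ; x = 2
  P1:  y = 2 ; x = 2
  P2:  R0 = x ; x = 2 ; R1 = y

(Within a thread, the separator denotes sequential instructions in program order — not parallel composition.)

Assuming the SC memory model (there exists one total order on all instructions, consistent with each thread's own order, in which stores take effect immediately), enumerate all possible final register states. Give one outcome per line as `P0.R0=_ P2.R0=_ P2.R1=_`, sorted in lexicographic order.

P0.R0=0 P2.R0=0 P2.R1=0
P0.R0=0 P2.R0=0 P2.R1=2
P0.R0=0 P2.R0=2 P2.R1=0
P0.R0=0 P2.R0=2 P2.R1=2
P0.R0=2 P2.R0=0 P2.R1=0
P0.R0=2 P2.R0=0 P2.R1=2
P0.R0=2 P2.R0=2 P2.R1=2

outcome vector order: (P0.R0,P2.R0,P2.R1)
|SC outcomes| = 7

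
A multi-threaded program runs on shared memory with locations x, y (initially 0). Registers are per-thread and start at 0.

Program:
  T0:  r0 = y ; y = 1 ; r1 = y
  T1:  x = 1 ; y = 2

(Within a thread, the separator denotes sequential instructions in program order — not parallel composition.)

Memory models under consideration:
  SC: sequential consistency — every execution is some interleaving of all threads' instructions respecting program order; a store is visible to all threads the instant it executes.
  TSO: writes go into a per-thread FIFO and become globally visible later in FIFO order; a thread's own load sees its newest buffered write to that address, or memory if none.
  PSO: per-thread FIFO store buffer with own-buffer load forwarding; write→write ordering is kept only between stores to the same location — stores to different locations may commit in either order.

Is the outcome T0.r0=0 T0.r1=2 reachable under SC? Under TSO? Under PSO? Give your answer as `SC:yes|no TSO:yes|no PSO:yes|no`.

outcome vector order: (T0.r0,T0.r1)
SC: 3 outcomes — {<0 1> <0 2> <2 1>}
TSO: 3 outcomes — {<0 1> <0 2> <2 1>}
PSO: 3 outcomes — {<0 1> <0 2> <2 1>}
target <0 2> ∈ {SC,TSO,PSO}

SC:yes TSO:yes PSO:yes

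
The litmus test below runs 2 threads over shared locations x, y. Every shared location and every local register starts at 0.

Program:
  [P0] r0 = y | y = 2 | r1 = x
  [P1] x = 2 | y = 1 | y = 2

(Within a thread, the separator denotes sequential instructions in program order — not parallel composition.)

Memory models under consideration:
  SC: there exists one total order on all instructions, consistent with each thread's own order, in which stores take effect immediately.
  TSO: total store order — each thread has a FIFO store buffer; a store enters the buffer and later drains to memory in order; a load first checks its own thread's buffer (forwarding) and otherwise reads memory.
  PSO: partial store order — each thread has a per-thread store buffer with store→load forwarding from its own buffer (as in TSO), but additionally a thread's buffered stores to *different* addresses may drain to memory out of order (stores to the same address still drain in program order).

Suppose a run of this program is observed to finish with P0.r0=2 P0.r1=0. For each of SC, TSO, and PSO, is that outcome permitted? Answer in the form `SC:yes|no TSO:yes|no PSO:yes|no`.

SC:no TSO:no PSO:yes

outcome vector order: (P0.r0,P0.r1)
[SC] allowed = {00 02 12 22}
[TSO] allowed = {00 02 12 22}
[PSO] allowed = {00 02 10 12 20 22}
target 20 ∈ {PSO}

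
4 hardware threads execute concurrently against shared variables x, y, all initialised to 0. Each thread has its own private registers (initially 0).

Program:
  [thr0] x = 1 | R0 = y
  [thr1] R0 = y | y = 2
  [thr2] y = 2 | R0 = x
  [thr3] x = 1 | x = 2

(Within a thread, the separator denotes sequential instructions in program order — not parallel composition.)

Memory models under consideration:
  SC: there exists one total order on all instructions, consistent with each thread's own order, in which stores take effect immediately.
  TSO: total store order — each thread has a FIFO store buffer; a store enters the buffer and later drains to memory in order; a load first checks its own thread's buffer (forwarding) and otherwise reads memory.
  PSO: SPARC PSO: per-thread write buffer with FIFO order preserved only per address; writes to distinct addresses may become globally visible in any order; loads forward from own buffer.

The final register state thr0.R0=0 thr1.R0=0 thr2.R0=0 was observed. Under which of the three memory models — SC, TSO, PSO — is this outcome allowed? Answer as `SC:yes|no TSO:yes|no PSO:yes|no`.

SC:no TSO:yes PSO:yes

outcome vector order: (thr0.R0,thr1.R0,thr2.R0)
[SC] allowed = {(0,0,1) (0,0,2) (0,2,1) (0,2,2) (2,0,0) (2,0,1) (2,0,2) (2,2,0) (2,2,1) (2,2,2)}
[TSO] allowed = {(0,0,0) (0,0,1) (0,0,2) (0,2,0) (0,2,1) (0,2,2) (2,0,0) (2,0,1) (2,0,2) (2,2,0) (2,2,1) (2,2,2)}
[PSO] allowed = {(0,0,0) (0,0,1) (0,0,2) (0,2,0) (0,2,1) (0,2,2) (2,0,0) (2,0,1) (2,0,2) (2,2,0) (2,2,1) (2,2,2)}
target (0,0,0) ∈ {TSO,PSO}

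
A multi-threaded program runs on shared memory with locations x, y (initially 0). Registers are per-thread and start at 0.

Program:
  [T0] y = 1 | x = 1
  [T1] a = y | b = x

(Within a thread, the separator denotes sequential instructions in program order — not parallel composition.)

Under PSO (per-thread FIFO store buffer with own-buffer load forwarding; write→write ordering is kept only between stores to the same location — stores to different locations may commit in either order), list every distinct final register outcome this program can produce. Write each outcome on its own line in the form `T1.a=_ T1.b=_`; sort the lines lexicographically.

T1.a=0 T1.b=0
T1.a=0 T1.b=1
T1.a=1 T1.b=0
T1.a=1 T1.b=1

outcome vector order: (T1.a,T1.b)
|PSO outcomes| = 4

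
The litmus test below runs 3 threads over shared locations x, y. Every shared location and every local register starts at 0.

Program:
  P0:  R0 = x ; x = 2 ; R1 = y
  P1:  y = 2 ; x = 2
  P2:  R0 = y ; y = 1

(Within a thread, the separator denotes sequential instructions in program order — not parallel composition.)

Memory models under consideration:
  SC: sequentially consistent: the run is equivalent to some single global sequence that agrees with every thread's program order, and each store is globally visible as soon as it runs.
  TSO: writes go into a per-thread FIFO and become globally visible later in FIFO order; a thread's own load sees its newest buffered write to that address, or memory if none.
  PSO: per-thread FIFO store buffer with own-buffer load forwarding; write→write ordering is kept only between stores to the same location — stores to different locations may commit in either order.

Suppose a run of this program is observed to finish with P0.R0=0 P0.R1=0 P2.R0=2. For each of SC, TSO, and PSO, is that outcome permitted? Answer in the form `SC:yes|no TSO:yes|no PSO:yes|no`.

outcome vector order: (P0.R0,P0.R1,P2.R0)
[SC] allowed = {000; 002; 010; 012; 020; 022; 210; 212; 220; 222}
[TSO] allowed = {000; 002; 010; 012; 020; 022; 210; 212; 220; 222}
[PSO] allowed = {000; 002; 010; 012; 020; 022; 200; 202; 210; 212; 220; 222}
target 002 ∈ {SC,TSO,PSO}

SC:yes TSO:yes PSO:yes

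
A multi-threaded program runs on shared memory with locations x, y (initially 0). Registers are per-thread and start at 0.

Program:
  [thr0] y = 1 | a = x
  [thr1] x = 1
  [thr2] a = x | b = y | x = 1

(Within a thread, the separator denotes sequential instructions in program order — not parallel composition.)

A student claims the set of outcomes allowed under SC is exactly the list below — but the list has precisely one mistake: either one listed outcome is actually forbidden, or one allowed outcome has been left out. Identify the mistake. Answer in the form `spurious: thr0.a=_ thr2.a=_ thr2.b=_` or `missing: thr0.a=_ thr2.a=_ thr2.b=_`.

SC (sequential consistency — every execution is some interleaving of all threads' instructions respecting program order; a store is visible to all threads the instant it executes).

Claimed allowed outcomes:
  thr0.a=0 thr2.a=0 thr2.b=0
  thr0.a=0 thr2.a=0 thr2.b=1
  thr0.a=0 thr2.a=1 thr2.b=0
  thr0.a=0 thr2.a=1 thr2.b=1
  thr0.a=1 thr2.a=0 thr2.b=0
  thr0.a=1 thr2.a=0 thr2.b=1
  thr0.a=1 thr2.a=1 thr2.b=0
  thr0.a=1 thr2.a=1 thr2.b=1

outcome vector order: (thr0.a,thr2.a,thr2.b)
SC (7): 0/0/0; 0/0/1; 0/1/1; 1/0/0; 1/0/1; 1/1/0; 1/1/1
claimed∖SC = {0/1/0}

spurious: thr0.a=0 thr2.a=1 thr2.b=0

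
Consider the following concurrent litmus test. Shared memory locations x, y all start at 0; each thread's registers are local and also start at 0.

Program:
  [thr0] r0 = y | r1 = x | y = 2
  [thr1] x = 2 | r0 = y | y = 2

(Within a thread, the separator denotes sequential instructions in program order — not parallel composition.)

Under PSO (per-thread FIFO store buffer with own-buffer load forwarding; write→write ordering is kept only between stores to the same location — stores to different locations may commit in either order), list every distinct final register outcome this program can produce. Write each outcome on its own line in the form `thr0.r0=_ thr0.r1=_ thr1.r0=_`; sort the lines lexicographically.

outcome vector order: (thr0.r0,thr0.r1,thr1.r0)
|PSO outcomes| = 6

thr0.r0=0 thr0.r1=0 thr1.r0=0
thr0.r0=0 thr0.r1=0 thr1.r0=2
thr0.r0=0 thr0.r1=2 thr1.r0=0
thr0.r0=0 thr0.r1=2 thr1.r0=2
thr0.r0=2 thr0.r1=0 thr1.r0=0
thr0.r0=2 thr0.r1=2 thr1.r0=0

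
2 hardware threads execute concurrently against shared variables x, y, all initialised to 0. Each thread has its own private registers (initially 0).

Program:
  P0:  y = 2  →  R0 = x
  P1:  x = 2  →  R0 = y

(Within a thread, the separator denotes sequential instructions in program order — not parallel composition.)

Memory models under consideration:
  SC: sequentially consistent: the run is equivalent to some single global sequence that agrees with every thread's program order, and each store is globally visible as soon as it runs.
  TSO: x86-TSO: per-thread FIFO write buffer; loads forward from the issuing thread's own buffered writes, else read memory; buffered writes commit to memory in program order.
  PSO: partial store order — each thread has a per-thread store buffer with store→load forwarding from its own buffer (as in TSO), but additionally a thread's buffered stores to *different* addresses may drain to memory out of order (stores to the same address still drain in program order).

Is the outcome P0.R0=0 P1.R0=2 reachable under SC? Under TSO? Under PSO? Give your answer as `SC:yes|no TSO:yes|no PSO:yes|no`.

outcome vector order: (P0.R0,P1.R0)
under SC → <0 2>, <2 0>, <2 2>
under TSO → <0 0>, <0 2>, <2 0>, <2 2>
under PSO → <0 0>, <0 2>, <2 0>, <2 2>
target <0 2> ∈ {SC,TSO,PSO}

SC:yes TSO:yes PSO:yes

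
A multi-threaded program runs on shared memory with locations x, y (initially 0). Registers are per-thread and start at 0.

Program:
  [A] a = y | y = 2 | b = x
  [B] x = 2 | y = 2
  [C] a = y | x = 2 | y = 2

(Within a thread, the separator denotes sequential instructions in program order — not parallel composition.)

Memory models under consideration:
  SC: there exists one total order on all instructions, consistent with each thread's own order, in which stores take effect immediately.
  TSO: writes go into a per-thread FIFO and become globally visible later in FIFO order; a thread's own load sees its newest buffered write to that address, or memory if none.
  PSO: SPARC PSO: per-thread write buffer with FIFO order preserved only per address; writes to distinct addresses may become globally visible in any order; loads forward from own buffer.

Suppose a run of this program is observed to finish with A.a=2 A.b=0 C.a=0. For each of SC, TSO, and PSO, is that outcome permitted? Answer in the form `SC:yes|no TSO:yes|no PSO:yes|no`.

outcome vector order: (A.a,A.b,C.a)
SC (6): 000 002 020 022 220 222
TSO (6): 000 002 020 022 220 222
PSO (8): 000 002 020 022 200 202 220 222
target 200 ∈ {PSO}

SC:no TSO:no PSO:yes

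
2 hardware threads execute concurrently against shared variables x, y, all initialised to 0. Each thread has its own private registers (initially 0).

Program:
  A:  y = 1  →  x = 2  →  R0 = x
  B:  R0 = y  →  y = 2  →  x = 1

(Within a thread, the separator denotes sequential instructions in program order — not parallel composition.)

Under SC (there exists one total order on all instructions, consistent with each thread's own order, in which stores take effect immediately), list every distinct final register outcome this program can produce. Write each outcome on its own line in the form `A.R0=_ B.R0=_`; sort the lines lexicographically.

A.R0=1 B.R0=0
A.R0=1 B.R0=1
A.R0=2 B.R0=0
A.R0=2 B.R0=1

outcome vector order: (A.R0,B.R0)
|SC outcomes| = 4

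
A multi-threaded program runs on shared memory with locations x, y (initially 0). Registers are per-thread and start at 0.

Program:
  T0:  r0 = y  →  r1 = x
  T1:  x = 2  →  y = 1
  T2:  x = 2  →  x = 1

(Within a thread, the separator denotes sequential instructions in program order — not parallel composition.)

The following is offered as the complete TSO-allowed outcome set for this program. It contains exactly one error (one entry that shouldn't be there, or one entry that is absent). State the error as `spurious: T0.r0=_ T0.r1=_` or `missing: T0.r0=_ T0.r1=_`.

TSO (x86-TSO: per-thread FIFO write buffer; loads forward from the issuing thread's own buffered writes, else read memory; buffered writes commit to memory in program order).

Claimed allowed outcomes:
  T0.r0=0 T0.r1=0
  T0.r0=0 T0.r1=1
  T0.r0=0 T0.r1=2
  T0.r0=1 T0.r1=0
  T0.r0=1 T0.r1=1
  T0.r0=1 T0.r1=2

outcome vector order: (T0.r0,T0.r1)
TSO (5): 0/0 0/1 0/2 1/1 1/2
claimed∖TSO = {1/0}

spurious: T0.r0=1 T0.r1=0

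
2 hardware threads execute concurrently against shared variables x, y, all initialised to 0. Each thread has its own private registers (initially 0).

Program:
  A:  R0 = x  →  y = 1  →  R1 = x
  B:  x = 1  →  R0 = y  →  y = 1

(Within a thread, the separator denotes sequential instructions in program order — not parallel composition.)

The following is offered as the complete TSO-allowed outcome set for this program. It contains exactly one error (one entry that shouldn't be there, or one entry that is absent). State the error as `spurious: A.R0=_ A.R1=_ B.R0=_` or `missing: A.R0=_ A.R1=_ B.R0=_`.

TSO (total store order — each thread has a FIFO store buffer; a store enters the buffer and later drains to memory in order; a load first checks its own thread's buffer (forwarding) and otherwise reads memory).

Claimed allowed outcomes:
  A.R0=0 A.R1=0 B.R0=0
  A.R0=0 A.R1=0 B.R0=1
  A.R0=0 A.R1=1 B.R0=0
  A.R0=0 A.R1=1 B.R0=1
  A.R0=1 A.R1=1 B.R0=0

missing: A.R0=1 A.R1=1 B.R0=1

outcome vector order: (A.R0,A.R1,B.R0)
TSO: 6 outcomes — {000, 001, 010, 011, 110, 111}
TSO∖claimed = {111}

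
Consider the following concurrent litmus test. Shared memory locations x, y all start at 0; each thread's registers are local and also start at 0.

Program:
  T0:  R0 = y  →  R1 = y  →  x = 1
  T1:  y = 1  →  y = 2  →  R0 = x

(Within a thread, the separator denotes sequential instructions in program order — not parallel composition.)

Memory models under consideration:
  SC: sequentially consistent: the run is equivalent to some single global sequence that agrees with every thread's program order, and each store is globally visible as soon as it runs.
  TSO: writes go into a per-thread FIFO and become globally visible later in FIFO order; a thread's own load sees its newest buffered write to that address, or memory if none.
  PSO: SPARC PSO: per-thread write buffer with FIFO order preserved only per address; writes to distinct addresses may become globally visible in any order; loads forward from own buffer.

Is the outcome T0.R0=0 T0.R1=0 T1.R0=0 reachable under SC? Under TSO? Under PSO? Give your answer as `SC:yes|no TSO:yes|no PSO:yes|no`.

outcome vector order: (T0.R0,T0.R1,T1.R0)
SC (12): 000, 001, 010, 011, 020, 021, 110, 111, 120, 121, 220, 221
TSO (12): 000, 001, 010, 011, 020, 021, 110, 111, 120, 121, 220, 221
PSO (12): 000, 001, 010, 011, 020, 021, 110, 111, 120, 121, 220, 221
target 000 ∈ {SC,TSO,PSO}

SC:yes TSO:yes PSO:yes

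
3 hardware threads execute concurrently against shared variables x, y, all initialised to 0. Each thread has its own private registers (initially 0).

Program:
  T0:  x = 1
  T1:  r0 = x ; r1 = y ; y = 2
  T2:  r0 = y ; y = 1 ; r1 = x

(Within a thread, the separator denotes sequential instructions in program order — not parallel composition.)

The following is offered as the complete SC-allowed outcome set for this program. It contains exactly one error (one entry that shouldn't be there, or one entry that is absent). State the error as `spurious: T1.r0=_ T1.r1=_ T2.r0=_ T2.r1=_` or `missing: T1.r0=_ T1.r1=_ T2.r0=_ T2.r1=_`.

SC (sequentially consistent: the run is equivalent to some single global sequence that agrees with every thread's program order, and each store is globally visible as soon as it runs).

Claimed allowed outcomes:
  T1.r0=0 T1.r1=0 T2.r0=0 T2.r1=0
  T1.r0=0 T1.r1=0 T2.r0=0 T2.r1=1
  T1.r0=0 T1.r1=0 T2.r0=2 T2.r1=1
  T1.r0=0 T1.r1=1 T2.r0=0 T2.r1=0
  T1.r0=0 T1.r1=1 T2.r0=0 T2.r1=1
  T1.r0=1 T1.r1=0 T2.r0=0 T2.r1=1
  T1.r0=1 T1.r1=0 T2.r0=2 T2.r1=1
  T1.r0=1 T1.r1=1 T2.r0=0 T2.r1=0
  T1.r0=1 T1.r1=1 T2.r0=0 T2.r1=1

outcome vector order: (T1.r0,T1.r1,T2.r0,T2.r1)
under SC → <0 0 0 0> <0 0 0 1> <0 0 2 0> <0 0 2 1> <0 1 0 0> <0 1 0 1> <1 0 0 1> <1 0 2 1> <1 1 0 0> <1 1 0 1>
SC∖claimed = {<0 0 2 0>}

missing: T1.r0=0 T1.r1=0 T2.r0=2 T2.r1=0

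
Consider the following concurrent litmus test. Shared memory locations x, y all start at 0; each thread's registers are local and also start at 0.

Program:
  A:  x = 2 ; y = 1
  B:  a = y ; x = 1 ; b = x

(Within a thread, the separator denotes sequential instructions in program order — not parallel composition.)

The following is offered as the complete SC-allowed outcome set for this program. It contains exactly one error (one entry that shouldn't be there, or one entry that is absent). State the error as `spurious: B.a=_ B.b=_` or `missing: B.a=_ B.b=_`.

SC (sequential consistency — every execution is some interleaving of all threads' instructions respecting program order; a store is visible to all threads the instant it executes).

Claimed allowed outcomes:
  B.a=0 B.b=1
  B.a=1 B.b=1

outcome vector order: (B.a,B.b)
SC: 3 outcomes — {<0 1> <0 2> <1 1>}
SC∖claimed = {<0 2>}

missing: B.a=0 B.b=2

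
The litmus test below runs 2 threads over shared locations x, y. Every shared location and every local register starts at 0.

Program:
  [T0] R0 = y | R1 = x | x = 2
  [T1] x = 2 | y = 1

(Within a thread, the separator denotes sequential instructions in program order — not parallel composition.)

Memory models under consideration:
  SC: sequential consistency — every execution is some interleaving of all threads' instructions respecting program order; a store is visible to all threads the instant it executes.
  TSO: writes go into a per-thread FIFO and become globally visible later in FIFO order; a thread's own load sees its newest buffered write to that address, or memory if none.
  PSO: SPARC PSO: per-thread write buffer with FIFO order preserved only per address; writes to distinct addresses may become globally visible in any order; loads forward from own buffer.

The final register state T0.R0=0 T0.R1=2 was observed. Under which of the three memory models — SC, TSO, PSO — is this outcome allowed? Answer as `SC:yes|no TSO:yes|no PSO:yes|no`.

outcome vector order: (T0.R0,T0.R1)
[SC] allowed = {0/0, 0/2, 1/2}
[TSO] allowed = {0/0, 0/2, 1/2}
[PSO] allowed = {0/0, 0/2, 1/0, 1/2}
target 0/2 ∈ {SC,TSO,PSO}

SC:yes TSO:yes PSO:yes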